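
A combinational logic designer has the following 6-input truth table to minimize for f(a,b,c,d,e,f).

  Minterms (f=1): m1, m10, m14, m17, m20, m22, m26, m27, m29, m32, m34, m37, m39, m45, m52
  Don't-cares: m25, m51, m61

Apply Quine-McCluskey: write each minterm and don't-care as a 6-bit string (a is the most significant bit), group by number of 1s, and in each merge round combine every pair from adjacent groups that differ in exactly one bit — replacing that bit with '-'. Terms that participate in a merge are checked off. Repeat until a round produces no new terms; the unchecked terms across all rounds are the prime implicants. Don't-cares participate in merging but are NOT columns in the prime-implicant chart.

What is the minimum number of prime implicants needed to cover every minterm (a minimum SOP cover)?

Round 0: 000001✓ 001010✓ 001110✓ 010001✓ 010100✓ 010110✓ 011001✓ 011010✓ 011011✓ 011101✓ 100000✓ 100010✓ 100101✓ 100111✓ 101101✓ 110011 110100✓ 111101✓
Round 1: -10100 -11101 0-0001 0-1010 001-10 01-001 0101-0 011-01 0110-1 01101- 1-1101 10-101 1000-0 1001-1
PIs = {-10100, -11101, 0-0001, 0-1010, 001-10, 01-001, 0101-0, 011-01, 0110-1, 01101-, 1-1101, 10-101, 1000-0, 1001-1, 110011}
Coverage chart:
  m1: 0-0001 ←essential
  m10: 0-1010,001-10
  m14: 001-10 ←essential
  m17: 0-0001,01-001
  m20: -10100,0101-0
  m22: 0101-0 ←essential
  m26: 0-1010,01101-
  m27: 0110-1,01101-
  m29: -11101,011-01
  m32: 1000-0 ←essential
  m34: 1000-0 ←essential
  m37: 10-101,1001-1
  m39: 1001-1 ←essential
  m45: 1-1101,10-101
  m52: -10100 ←essential
Essential: -10100, 0-0001, 001-10, 0101-0, 1000-0, 1001-1
Petrick residual → -11101, 01101-, 1-1101
Min cover (9 terms): bc'de'f' + bcde'f + a'c'd'e'f + a'b'cef' + a'bc'df' + a'bcd'e + acde'f + ab'c'd'f' + ab'c'df

9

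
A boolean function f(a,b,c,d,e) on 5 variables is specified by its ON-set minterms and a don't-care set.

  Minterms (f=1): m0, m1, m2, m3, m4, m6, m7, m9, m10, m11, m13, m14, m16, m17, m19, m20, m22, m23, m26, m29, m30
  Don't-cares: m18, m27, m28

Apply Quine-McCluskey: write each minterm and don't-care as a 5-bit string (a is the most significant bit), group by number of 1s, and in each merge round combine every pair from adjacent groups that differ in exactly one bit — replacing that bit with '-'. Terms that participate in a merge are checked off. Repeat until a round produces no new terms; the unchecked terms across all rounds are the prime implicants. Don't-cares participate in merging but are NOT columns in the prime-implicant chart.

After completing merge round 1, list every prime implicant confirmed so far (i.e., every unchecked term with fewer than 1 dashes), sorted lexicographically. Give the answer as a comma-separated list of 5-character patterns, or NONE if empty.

NONE

Round 0: 00000✓ 00001✓ 00010✓ 00011✓ 00100✓ 00110✓ 00111✓ 01001✓ 01010✓ 01011✓ 01101✓ 01110✓ 10000✓ 10001✓ 10010✓ 10011✓ 10100✓ 10110✓ 10111✓ 11010✓ 11011✓ 11100✓ 11101✓ 11110✓
Round 1: -0000✓ -0001✓ -0010✓ -0011✓ -0100✓ -0110✓ -0111✓ -1010✓ -1011✓ -1101 -1110✓ 0-001✓ 0-010✓ 0-011✓ 0-110✓ 00-00✓ 00-10✓ 00-11✓ 000-0✓ 000-1✓ 0000-✓ 0001-✓ 001-0✓ 0011-✓ 01-01 01-10✓ 010-1✓ 0101-✓ 1-010✓ 1-011✓ 1-100✓ 1-110✓ 10-00✓ 10-10✓ 10-11✓ 100-0✓ 100-1✓ 1000-✓ 1001-✓ 101-0✓ 1011-✓ 11-10✓ 1101-✓ 111-0✓ 1110-
Round 2: --010✓ --011✓ --110✓ -0-00✓ -0-10✓ -0-11✓ -00-0✓ -00-1✓ -000-✓ -001-✓ -01-0✓ -011-✓ -1-10✓ -101-✓ 0--10✓ 0-0-1 0-01-✓ 00--0✓ 00-1-✓ 000--✓ 1--10✓ 1-01-✓ 1-1-0 10--0✓ 10-1-✓ 100--✓
Round 3: ---10 --01- -0--0 -0-1- -00--
PIs = {---10, --01-, -0--0, -0-1-, -00--, -1101, 0-0-1, 01-01, 1-1-0, 1110-}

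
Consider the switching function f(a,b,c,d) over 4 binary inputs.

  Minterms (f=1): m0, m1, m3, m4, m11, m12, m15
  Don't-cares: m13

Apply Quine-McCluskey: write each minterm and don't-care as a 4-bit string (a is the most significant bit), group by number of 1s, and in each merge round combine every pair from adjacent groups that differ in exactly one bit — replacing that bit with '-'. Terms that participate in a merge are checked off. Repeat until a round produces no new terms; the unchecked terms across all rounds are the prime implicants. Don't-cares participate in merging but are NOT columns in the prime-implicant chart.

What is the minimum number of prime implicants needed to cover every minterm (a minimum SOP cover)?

4

Round 0: 0000✓ 0001✓ 0011✓ 0100✓ 1011✓ 1100✓ 1101✓ 1111✓
Round 1: -011 -100 0-00 00-1 000- 1-11 11-1 110-
PIs = {-011, -100, 0-00, 00-1, 000-, 1-11, 11-1, 110-}
Coverage chart:
  m0: 0-00,000-
  m1: 00-1,000-
  m3: -011,00-1
  m4: -100,0-00
  m11: -011,1-11
  m12: -100,110-
  m15: 1-11,11-1
(no essential prime implicants)
Petrick residual → -011, -100, 000-, 1-11
Min cover (4 terms): b'cd + bc'd' + a'b'c' + acd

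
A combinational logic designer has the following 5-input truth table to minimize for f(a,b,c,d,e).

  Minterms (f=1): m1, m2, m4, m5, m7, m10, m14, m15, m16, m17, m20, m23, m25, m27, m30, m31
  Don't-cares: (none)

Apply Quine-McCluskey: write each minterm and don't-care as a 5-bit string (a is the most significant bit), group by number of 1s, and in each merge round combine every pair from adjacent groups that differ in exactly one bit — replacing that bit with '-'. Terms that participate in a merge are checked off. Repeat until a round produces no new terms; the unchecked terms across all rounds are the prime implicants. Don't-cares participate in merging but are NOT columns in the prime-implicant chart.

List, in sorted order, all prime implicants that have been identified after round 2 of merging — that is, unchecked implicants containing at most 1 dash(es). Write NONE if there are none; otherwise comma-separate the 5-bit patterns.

[col 0] 00001*, 00010*, 00100*, 00101*, 00111*, 01010*, 01110*, 01111*, 10000*, 10001*, 10100*, 10111*, 11001*, 11011*, 11110*, 11111*
[col 1] -0001, -0100, -0111*, -1110*, -1111*, 0-010, 0-111*, 00-01, 001-1, 0010-, 01-10, 0111-*, 1-001, 1-111*, 10-00, 1000-, 11-11, 110-1, 1111-*
[col 2] --111, -111-
Prime implicants: --111, -0001, -0100, -111-, 0-010, 00-01, 001-1, 0010-, 01-10, 1-001, 10-00, 1000-, 11-11, 110-1

-0001, -0100, 0-010, 00-01, 001-1, 0010-, 01-10, 1-001, 10-00, 1000-, 11-11, 110-1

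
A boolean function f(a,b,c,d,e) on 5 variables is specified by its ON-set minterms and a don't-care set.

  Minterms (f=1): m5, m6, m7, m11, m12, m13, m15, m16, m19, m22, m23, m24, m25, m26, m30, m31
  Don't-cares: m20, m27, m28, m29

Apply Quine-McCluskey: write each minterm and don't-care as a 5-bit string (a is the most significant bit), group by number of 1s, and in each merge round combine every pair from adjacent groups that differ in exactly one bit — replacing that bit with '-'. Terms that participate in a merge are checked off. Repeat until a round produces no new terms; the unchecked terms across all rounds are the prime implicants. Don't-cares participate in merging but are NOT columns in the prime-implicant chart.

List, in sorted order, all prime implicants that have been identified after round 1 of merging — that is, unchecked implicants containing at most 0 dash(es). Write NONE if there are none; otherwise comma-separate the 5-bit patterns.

NONE

Round 0: 00101✓ 00110✓ 00111✓ 01011✓ 01100✓ 01101✓ 01111✓ 10000✓ 10011✓ 10100✓ 10110✓ 10111✓ 11000✓ 11001✓ 11010✓ 11011✓ 11100✓ 11101✓ 11110✓ 11111✓
Round 1: -0110✓ -0111✓ -1011✓ -1100✓ -1101✓ -1111✓ 0-101✓ 0-111✓ 001-1✓ 0011-✓ 01-11✓ 011-1✓ 0110-✓ 1-000✓ 1-011✓ 1-100✓ 1-110✓ 1-111✓ 10-00✓ 10-11✓ 101-0✓ 1011-✓ 11-00✓ 11-01✓ 11-10✓ 11-11✓ 110-0✓ 110-1✓ 1100-✓ 1101-✓ 111-0✓ 111-1✓ 1110-✓ 1111-✓
Round 2: --111 -011- -1-11 -11-1 -110- 0-1-1 1--00 1--11 1-1-0 1-11- 11--0✓ 11--1✓ 11-0-✓ 11-1-✓ 110--✓ 111--✓
Round 3: 11---
PIs = {--111, -011-, -1-11, -11-1, -110-, 0-1-1, 1--00, 1--11, 1-1-0, 1-11-, 11---}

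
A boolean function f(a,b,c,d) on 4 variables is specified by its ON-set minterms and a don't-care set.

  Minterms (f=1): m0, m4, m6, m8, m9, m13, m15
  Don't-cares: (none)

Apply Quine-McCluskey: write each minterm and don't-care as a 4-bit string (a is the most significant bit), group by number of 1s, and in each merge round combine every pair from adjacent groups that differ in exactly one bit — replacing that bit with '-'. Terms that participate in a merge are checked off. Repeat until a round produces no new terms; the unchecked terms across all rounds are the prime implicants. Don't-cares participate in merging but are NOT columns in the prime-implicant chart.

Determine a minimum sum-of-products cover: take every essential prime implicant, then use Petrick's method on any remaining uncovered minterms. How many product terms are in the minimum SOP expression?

size-2^0 implicants → 0000(✓)  0100(✓)  0110(✓)  1000(✓)  1001(✓)  1101(✓)  1111(✓)
size-2^1 implicants → -000  0-00  01-0  1-01  100-  11-1
Unchecked terms (primes): -000, 0-00, 01-0, 1-01, 100-, 11-1
Minterm coverage:
  m0 ⊆ -000,0-00
  m4 ⊆ 0-00,01-0
  m6 ⊆ 01-0 [E]
  m8 ⊆ -000,100-
  m9 ⊆ 1-01,100-
  m13 ⊆ 1-01,11-1
  m15 ⊆ 11-1 [E]
E = {01-0, 11-1}
Petrick residual → -000, 1-01
Cover = b'c'd' + a'bd' + ac'd + abd  |cover|=4

4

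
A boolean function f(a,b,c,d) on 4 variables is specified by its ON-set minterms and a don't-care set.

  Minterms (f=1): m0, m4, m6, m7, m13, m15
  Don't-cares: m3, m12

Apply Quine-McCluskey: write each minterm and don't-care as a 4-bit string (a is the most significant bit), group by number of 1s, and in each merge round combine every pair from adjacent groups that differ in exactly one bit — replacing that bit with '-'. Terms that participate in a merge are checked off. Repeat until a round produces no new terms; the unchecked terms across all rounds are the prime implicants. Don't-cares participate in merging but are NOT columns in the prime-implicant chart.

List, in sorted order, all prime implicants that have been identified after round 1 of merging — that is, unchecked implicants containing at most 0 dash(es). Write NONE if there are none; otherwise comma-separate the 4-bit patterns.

size-2^0 implicants → 0000(✓)  0011(✓)  0100(✓)  0110(✓)  0111(✓)  1100(✓)  1101(✓)  1111(✓)
size-2^1 implicants → -100  -111  0-00  0-11  01-0  011-  11-1  110-
Unchecked terms (primes): -100, -111, 0-00, 0-11, 01-0, 011-, 11-1, 110-

NONE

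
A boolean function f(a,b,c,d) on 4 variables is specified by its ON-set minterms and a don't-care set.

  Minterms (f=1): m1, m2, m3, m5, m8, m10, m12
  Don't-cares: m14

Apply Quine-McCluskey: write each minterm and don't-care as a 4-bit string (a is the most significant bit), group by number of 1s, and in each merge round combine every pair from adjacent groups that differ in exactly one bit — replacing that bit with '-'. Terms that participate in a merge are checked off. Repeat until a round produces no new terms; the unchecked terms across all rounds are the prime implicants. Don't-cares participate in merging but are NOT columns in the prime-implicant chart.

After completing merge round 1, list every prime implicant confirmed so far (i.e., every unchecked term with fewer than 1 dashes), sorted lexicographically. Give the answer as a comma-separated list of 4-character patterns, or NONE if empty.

size-2^0 implicants → 0001(✓)  0010(✓)  0011(✓)  0101(✓)  1000(✓)  1010(✓)  1100(✓)  1110(✓)
size-2^1 implicants → -010  0-01  00-1  001-  1-00(✓)  1-10(✓)  10-0(✓)  11-0(✓)
size-2^2 implicants → 1--0
Unchecked terms (primes): -010, 0-01, 00-1, 001-, 1--0

NONE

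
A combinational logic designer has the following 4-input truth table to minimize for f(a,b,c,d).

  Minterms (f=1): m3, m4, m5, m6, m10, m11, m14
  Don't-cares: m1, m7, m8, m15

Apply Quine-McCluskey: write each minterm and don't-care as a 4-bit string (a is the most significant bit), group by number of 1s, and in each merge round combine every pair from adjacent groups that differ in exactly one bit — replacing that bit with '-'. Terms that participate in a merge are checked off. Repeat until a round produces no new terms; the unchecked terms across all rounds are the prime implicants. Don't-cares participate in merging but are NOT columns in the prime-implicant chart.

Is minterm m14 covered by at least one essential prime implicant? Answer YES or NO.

Round 0: 0001✓ 0011✓ 0100✓ 0101✓ 0110✓ 0111✓ 1000✓ 1010✓ 1011✓ 1110✓ 1111✓
Round 1: -011✓ -110✓ -111✓ 0-01✓ 0-11✓ 00-1✓ 01-0✓ 01-1✓ 010-✓ 011-✓ 1-10✓ 1-11✓ 10-0 101-✓ 111-✓
Round 2: --11 -11- 0--1 01-- 1-1-
PIs = {--11, -11-, 0--1, 01--, 1-1-, 10-0}
Coverage chart:
  m3: --11,0--1
  m4: 01-- ←essential
  m5: 0--1,01--
  m6: -11-,01--
  m10: 1-1-,10-0
  m11: --11,1-1-
  m14: -11-,1-1-
Essential: 01--

NO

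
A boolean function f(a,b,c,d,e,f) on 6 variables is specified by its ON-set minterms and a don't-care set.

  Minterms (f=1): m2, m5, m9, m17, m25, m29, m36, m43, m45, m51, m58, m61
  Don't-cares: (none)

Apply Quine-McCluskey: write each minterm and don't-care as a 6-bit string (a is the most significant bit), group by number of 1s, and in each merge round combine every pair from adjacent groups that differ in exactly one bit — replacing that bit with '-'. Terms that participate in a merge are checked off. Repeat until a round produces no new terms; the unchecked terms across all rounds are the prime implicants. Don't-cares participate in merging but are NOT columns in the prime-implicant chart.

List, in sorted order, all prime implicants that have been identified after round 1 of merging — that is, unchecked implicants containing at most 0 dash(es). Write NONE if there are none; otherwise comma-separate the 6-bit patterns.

000010, 000101, 100100, 101011, 110011, 111010

size-2^0 implicants → 000010  000101  001001(✓)  010001(✓)  011001(✓)  011101(✓)  100100  101011  101101(✓)  110011  111010  111101(✓)
size-2^1 implicants → -11101  0-1001  01-001  011-01  1-1101
Unchecked terms (primes): -11101, 0-1001, 000010, 000101, 01-001, 011-01, 1-1101, 100100, 101011, 110011, 111010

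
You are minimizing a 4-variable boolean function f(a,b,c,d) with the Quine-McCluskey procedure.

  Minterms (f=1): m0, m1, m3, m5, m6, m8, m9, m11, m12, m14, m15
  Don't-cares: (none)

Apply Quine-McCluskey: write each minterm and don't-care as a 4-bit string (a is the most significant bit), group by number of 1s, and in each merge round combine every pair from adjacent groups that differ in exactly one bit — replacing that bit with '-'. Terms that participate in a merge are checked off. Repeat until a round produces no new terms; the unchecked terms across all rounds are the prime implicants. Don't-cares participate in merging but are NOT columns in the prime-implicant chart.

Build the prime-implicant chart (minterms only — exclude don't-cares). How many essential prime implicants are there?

4

size-2^0 implicants → 0000(✓)  0001(✓)  0011(✓)  0101(✓)  0110(✓)  1000(✓)  1001(✓)  1011(✓)  1100(✓)  1110(✓)  1111(✓)
size-2^1 implicants → -000(✓)  -001(✓)  -011(✓)  -110  0-01  00-1(✓)  000-(✓)  1-00  1-11  10-1(✓)  100-(✓)  11-0  111-
size-2^2 implicants → -0-1  -00-
Unchecked terms (primes): -0-1, -00-, -110, 0-01, 1-00, 1-11, 11-0, 111-
Minterm coverage:
  m0 ⊆ -00- [E]
  m1 ⊆ -0-1,-00-,0-01
  m3 ⊆ -0-1 [E]
  m5 ⊆ 0-01 [E]
  m6 ⊆ -110 [E]
  m8 ⊆ -00-,1-00
  m9 ⊆ -0-1,-00-
  m11 ⊆ -0-1,1-11
  m12 ⊆ 1-00,11-0
  m14 ⊆ -110,11-0,111-
  m15 ⊆ 1-11,111-
E = {-0-1, -00-, -110, 0-01}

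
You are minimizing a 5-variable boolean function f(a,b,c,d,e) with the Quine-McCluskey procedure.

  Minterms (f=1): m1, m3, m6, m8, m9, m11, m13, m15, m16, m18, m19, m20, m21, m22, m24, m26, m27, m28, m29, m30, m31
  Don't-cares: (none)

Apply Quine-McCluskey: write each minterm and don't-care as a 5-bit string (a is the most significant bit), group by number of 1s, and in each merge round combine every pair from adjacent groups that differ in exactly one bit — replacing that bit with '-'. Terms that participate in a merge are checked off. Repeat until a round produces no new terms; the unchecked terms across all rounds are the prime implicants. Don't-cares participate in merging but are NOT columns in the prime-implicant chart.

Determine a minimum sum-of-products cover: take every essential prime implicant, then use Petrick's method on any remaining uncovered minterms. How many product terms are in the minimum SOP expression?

Round 0: 00001✓ 00011✓ 00110✓ 01000✓ 01001✓ 01011✓ 01101✓ 01111✓ 10000✓ 10010✓ 10011✓ 10100✓ 10101✓ 10110✓ 11000✓ 11010✓ 11011✓ 11100✓ 11101✓ 11110✓ 11111✓
Round 1: -0011✓ -0110 -1000 -1011✓ -1101✓ -1111✓ 0-001✓ 0-011✓ 000-1✓ 01-01✓ 01-11✓ 010-1✓ 0100- 011-1✓ 1-000✓ 1-010✓ 1-011✓ 1-100✓ 1-101✓ 1-110✓ 10-00✓ 10-10✓ 100-0✓ 1001-✓ 101-0✓ 1010-✓ 11-00✓ 11-10✓ 11-11✓ 110-0✓ 1101-✓ 111-0✓ 111-1✓ 1110-✓ 1111-✓
Round 2: --011 -1-11 -11-1 0-0-1 01--1 1--00✓ 1--10✓ 1-0-0✓ 1-01- 1-1-0✓ 1-10- 10--0✓ 11--0✓ 11-1- 111--
Round 3: 1---0
PIs = {--011, -0110, -1-11, -1000, -11-1, 0-0-1, 01--1, 0100-, 1---0, 1-01-, 1-10-, 11-1-, 111--}
Coverage chart:
  m1: 0-0-1 ←essential
  m3: --011,0-0-1
  m6: -0110 ←essential
  m8: -1000,0100-
  m9: 0-0-1,01--1,0100-
  m11: --011,-1-11,0-0-1,01--1
  m13: -11-1,01--1
  m15: -1-11,-11-1,01--1
  m16: 1---0 ←essential
  m18: 1---0,1-01-
  m19: --011,1-01-
  m20: 1---0,1-10-
  m21: 1-10- ←essential
  m22: -0110,1---0
  m24: -1000,1---0
  m26: 1---0,1-01-,11-1-
  m27: --011,-1-11,1-01-,11-1-
  m28: 1---0,1-10-,111--
  m29: -11-1,1-10-,111--
  m30: 1---0,11-1-,111--
  m31: -1-11,-11-1,11-1-,111--
Essential: -0110, 0-0-1, 1---0, 1-10-
Petrick residual → --011, -1000, -11-1
Min cover (7 terms): c'de + b'cde' + bc'd'e' + bce + a'c'e + ae' + acd'

7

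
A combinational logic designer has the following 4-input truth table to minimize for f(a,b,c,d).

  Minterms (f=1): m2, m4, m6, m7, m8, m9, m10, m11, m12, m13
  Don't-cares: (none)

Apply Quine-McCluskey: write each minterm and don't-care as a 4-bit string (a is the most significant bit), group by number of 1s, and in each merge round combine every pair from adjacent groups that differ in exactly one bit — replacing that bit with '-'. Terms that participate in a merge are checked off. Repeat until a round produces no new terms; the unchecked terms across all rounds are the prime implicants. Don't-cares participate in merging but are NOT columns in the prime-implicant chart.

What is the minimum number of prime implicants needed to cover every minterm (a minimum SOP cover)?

Round 0: 0010✓ 0100✓ 0110✓ 0111✓ 1000✓ 1001✓ 1010✓ 1011✓ 1100✓ 1101✓
Round 1: -010 -100 0-10 01-0 011- 1-00✓ 1-01✓ 10-0✓ 10-1✓ 100-✓ 101-✓ 110-✓
Round 2: 1-0- 10--
PIs = {-010, -100, 0-10, 01-0, 011-, 1-0-, 10--}
Coverage chart:
  m2: -010,0-10
  m4: -100,01-0
  m6: 0-10,01-0,011-
  m7: 011- ←essential
  m8: 1-0-,10--
  m9: 1-0-,10--
  m10: -010,10--
  m11: 10-- ←essential
  m12: -100,1-0-
  m13: 1-0- ←essential
Essential: 011-, 1-0-, 10--
Petrick residual → -010, -100
Min cover (5 terms): b'cd' + bc'd' + a'bc + ac' + ab'

5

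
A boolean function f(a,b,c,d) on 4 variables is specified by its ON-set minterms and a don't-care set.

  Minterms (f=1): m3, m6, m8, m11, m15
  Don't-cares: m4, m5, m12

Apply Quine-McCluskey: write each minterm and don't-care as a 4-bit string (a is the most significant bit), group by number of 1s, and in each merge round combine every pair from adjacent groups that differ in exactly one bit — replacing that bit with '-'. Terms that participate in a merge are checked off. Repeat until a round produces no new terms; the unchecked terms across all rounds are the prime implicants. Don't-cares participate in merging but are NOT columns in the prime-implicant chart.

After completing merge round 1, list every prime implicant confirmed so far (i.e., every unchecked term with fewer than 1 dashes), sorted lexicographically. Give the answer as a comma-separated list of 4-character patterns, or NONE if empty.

NONE

size-2^0 implicants → 0011(✓)  0100(✓)  0101(✓)  0110(✓)  1000(✓)  1011(✓)  1100(✓)  1111(✓)
size-2^1 implicants → -011  -100  01-0  010-  1-00  1-11
Unchecked terms (primes): -011, -100, 01-0, 010-, 1-00, 1-11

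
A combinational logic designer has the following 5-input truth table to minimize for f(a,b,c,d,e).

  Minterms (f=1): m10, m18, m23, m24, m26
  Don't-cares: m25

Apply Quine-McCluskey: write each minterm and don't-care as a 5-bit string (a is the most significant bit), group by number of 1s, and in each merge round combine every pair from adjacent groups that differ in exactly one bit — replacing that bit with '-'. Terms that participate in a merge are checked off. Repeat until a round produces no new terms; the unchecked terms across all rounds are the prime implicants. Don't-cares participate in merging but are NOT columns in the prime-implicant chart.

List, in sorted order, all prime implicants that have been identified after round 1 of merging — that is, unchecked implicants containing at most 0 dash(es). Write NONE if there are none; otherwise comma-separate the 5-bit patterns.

10111

Round 0: 01010✓ 10010✓ 10111 11000✓ 11001✓ 11010✓
Round 1: -1010 1-010 110-0 1100-
PIs = {-1010, 1-010, 10111, 110-0, 1100-}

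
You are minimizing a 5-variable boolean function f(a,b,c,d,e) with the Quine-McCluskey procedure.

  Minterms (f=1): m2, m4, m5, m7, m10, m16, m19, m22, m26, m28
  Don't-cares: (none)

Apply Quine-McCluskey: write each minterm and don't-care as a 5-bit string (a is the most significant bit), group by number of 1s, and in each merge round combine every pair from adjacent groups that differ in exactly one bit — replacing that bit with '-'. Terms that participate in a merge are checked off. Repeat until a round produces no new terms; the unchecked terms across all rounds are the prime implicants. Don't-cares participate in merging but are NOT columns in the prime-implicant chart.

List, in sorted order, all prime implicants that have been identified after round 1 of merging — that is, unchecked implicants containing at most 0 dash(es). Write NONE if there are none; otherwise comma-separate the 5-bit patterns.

10000, 10011, 10110, 11100

[col 0] 00010*, 00100*, 00101*, 00111*, 01010*, 10000, 10011, 10110, 11010*, 11100
[col 1] -1010, 0-010, 001-1, 0010-
Prime implicants: -1010, 0-010, 001-1, 0010-, 10000, 10011, 10110, 11100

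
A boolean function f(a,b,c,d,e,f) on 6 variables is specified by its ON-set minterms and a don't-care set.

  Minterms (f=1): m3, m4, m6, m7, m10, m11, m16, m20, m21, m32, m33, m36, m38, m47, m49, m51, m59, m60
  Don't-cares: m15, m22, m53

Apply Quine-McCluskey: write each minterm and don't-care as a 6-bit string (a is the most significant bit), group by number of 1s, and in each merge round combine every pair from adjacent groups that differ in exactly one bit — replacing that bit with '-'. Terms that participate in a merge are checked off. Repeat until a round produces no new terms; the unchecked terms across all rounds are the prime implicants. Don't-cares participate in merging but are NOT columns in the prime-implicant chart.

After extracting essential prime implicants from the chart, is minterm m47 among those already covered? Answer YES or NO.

YES

[col 0] 000011*, 000100*, 000110*, 000111*, 001010*, 001011*, 001111*, 010000*, 010100*, 010101*, 010110*, 100000*, 100001*, 100100*, 100110*, 101111*, 110001*, 110011*, 110101*, 111011*, 111100
[col 1] -00100*, -00110*, -01111, -10101, 0-0100*, 0-0110*, 00-011*, 00-111*, 000-11*, 0001-0*, 00011-, 001-11*, 00101-, 010-00, 0101-0*, 01010-, 1-0001, 100-00, 10000-, 1001-0*, 11-011, 110-01, 1100-1
[col 2] -001-0, 0-01-0, 00--11
Prime implicants: -001-0, -01111, -10101, 0-01-0, 00--11, 00011-, 00101-, 010-00, 01010-, 1-0001, 100-00, 10000-, 11-011, 110-01, 1100-1, 111100
PI chart (minterm → PIs covering it):
  3 | 00--11  (sole → essential)
  4 | -001-0,0-01-0
  6 | -001-0,0-01-0,00011-
  7 | 00--11,00011-
  10 | 00101-  (sole → essential)
  11 | 00--11,00101-
  16 | 010-00  (sole → essential)
  20 | 0-01-0,010-00,01010-
  21 | -10101,01010-
  32 | 100-00,10000-
  33 | 1-0001,10000-
  36 | -001-0,100-00
  38 | -001-0  (sole → essential)
  47 | -01111  (sole → essential)
  49 | 1-0001,110-01,1100-1
  51 | 11-011,1100-1
  59 | 11-011  (sole → essential)
  60 | 111100  (sole → essential)
Essential prime implicants: -001-0, -01111, 00--11, 00101-, 010-00, 11-011, 111100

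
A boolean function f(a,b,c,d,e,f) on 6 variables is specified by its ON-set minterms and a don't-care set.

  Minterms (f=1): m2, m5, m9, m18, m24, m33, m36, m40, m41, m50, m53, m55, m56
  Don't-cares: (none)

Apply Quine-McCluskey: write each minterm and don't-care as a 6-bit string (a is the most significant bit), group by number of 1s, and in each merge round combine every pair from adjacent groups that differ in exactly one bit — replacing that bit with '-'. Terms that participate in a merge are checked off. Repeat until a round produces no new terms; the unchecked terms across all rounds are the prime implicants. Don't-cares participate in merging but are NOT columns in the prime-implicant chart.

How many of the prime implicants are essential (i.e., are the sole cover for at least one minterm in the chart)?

Round 0: 000010✓ 000101 001001✓ 010010✓ 011000✓ 100001✓ 100100 101000✓ 101001✓ 110010✓ 110101✓ 110111✓ 111000✓
Round 1: -01001 -10010 -11000 0-0010 1-1000 10-001 10100- 1101-1
PIs = {-01001, -10010, -11000, 0-0010, 000101, 1-1000, 10-001, 100100, 10100-, 1101-1}
Coverage chart:
  m2: 0-0010 ←essential
  m5: 000101 ←essential
  m9: -01001 ←essential
  m18: -10010,0-0010
  m24: -11000 ←essential
  m33: 10-001 ←essential
  m36: 100100 ←essential
  m40: 1-1000,10100-
  m41: -01001,10-001,10100-
  m50: -10010 ←essential
  m53: 1101-1 ←essential
  m55: 1101-1 ←essential
  m56: -11000,1-1000
Essential: -01001, -10010, -11000, 0-0010, 000101, 10-001, 100100, 1101-1

8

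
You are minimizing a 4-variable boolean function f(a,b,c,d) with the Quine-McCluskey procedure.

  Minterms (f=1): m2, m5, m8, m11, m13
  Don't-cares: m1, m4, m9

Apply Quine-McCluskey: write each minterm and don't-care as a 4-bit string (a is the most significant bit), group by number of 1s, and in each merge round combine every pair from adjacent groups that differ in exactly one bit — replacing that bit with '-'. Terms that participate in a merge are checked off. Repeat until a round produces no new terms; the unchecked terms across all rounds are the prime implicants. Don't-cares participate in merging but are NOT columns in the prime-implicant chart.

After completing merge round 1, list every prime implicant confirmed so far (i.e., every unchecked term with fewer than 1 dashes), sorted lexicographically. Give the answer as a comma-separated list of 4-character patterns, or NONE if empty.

0010

Round 0: 0001✓ 0010 0100✓ 0101✓ 1000✓ 1001✓ 1011✓ 1101✓
Round 1: -001✓ -101✓ 0-01✓ 010- 1-01✓ 10-1 100-
Round 2: --01
PIs = {--01, 0010, 010-, 10-1, 100-}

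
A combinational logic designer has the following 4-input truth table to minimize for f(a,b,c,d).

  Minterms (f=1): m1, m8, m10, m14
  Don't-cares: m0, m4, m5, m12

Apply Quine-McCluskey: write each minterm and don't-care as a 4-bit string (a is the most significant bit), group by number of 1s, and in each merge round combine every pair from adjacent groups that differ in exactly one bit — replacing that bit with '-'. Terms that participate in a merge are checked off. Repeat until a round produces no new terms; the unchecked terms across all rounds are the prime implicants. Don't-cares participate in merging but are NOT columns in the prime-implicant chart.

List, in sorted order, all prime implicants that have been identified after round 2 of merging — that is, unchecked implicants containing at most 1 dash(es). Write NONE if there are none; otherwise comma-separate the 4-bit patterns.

NONE

[col 0] 0000*, 0001*, 0100*, 0101*, 1000*, 1010*, 1100*, 1110*
[col 1] -000*, -100*, 0-00*, 0-01*, 000-*, 010-*, 1-00*, 1-10*, 10-0*, 11-0*
[col 2] --00, 0-0-, 1--0
Prime implicants: --00, 0-0-, 1--0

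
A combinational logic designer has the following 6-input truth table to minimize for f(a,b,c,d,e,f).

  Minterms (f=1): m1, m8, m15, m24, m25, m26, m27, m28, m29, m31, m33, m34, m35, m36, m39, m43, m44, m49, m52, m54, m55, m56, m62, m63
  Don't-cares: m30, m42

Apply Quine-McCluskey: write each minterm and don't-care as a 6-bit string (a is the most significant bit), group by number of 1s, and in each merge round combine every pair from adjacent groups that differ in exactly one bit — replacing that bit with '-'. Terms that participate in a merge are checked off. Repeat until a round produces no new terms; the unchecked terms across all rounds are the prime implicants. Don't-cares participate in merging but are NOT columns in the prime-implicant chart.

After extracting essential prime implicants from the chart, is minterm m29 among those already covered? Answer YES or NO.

YES

size-2^0 implicants → 000001(✓)  001000(✓)  001111(✓)  011000(✓)  011001(✓)  011010(✓)  011011(✓)  011100(✓)  011101(✓)  011110(✓)  011111(✓)  100001(✓)  100010(✓)  100011(✓)  100100(✓)  100111(✓)  101010(✓)  101011(✓)  101100(✓)  110001(✓)  110100(✓)  110110(✓)  110111(✓)  111000(✓)  111110(✓)  111111(✓)
size-2^1 implicants → -00001  -11000  -11110(✓)  -11111(✓)  0-1000  0-1111  011-00(✓)  011-01(✓)  011-10(✓)  011-11(✓)  0110-0(✓)  0110-1(✓)  01100-(✓)  01101-(✓)  0111-0(✓)  0111-1(✓)  01110-(✓)  01111-(✓)  1-0001  1-0100  1-0111  10-010(✓)  10-011(✓)  10-100  100-11  1000-1  10001-(✓)  10101-(✓)  11-110(✓)  11-111(✓)  1101-0  11011-(✓)  11111-(✓)
size-2^2 implicants → -1111-  011--0(✓)  011--1(✓)  011-0-(✓)  011-1-(✓)  0110--(✓)  0111--(✓)  10-01-  11-11-
size-2^3 implicants → 011---
Unchecked terms (primes): -00001, -11000, -1111-, 0-1000, 0-1111, 011---, 1-0001, 1-0100, 1-0111, 10-01-, 10-100, 100-11, 1000-1, 11-11-, 1101-0
Minterm coverage:
  m1 ⊆ -00001 [E]
  m8 ⊆ 0-1000 [E]
  m15 ⊆ 0-1111 [E]
  m24 ⊆ -11000,0-1000,011---
  m25 ⊆ 011--- [E]
  m26 ⊆ 011--- [E]
  m27 ⊆ 011--- [E]
  m28 ⊆ 011--- [E]
  m29 ⊆ 011--- [E]
  m31 ⊆ -1111-,0-1111,011---
  m33 ⊆ -00001,1-0001,1000-1
  m34 ⊆ 10-01- [E]
  m35 ⊆ 10-01-,100-11,1000-1
  m36 ⊆ 1-0100,10-100
  m39 ⊆ 1-0111,100-11
  m43 ⊆ 10-01- [E]
  m44 ⊆ 10-100 [E]
  m49 ⊆ 1-0001 [E]
  m52 ⊆ 1-0100,1101-0
  m54 ⊆ 11-11-,1101-0
  m55 ⊆ 1-0111,11-11-
  m56 ⊆ -11000 [E]
  m62 ⊆ -1111-,11-11-
  m63 ⊆ -1111-,11-11-
E = {-00001, -11000, 0-1000, 0-1111, 011---, 1-0001, 10-01-, 10-100}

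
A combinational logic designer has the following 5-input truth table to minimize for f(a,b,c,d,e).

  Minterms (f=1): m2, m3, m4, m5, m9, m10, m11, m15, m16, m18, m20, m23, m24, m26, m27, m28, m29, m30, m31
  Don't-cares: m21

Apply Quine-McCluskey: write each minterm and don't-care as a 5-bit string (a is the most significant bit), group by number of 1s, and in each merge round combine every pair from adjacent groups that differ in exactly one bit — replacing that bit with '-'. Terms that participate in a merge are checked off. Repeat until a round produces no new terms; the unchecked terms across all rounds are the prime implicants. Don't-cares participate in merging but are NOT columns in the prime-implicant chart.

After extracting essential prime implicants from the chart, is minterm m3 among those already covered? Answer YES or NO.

YES

size-2^0 implicants → 00010(✓)  00011(✓)  00100(✓)  00101(✓)  01001(✓)  01010(✓)  01011(✓)  01111(✓)  10000(✓)  10010(✓)  10100(✓)  10101(✓)  10111(✓)  11000(✓)  11010(✓)  11011(✓)  11100(✓)  11101(✓)  11110(✓)  11111(✓)
size-2^1 implicants → -0010(✓)  -0100(✓)  -0101(✓)  -1010(✓)  -1011(✓)  -1111(✓)  0-010(✓)  0-011(✓)  0001-(✓)  0010-(✓)  01-11(✓)  010-1  0101-(✓)  1-000(✓)  1-010(✓)  1-100(✓)  1-101(✓)  1-111(✓)  10-00(✓)  100-0(✓)  101-1(✓)  1010-(✓)  11-00(✓)  11-10(✓)  11-11(✓)  110-0(✓)  1101-(✓)  111-0(✓)  111-1(✓)  1110-(✓)  1111-(✓)
size-2^2 implicants → --010  -010-  -1-11  -101-  0-01-  1--00  1-0-0  1-1-1  1-10-  11--0  11-1-  111--
Unchecked terms (primes): --010, -010-, -1-11, -101-, 0-01-, 010-1, 1--00, 1-0-0, 1-1-1, 1-10-, 11--0, 11-1-, 111--
Minterm coverage:
  m2 ⊆ --010,0-01-
  m3 ⊆ 0-01- [E]
  m4 ⊆ -010- [E]
  m5 ⊆ -010- [E]
  m9 ⊆ 010-1 [E]
  m10 ⊆ --010,-101-,0-01-
  m11 ⊆ -1-11,-101-,0-01-,010-1
  m15 ⊆ -1-11 [E]
  m16 ⊆ 1--00,1-0-0
  m18 ⊆ --010,1-0-0
  m20 ⊆ -010-,1--00,1-10-
  m23 ⊆ 1-1-1 [E]
  m24 ⊆ 1--00,1-0-0,11--0
  m26 ⊆ --010,-101-,1-0-0,11--0,11-1-
  m27 ⊆ -1-11,-101-,11-1-
  m28 ⊆ 1--00,1-10-,11--0,111--
  m29 ⊆ 1-1-1,1-10-,111--
  m30 ⊆ 11--0,11-1-,111--
  m31 ⊆ -1-11,1-1-1,11-1-,111--
E = {-010-, -1-11, 0-01-, 010-1, 1-1-1}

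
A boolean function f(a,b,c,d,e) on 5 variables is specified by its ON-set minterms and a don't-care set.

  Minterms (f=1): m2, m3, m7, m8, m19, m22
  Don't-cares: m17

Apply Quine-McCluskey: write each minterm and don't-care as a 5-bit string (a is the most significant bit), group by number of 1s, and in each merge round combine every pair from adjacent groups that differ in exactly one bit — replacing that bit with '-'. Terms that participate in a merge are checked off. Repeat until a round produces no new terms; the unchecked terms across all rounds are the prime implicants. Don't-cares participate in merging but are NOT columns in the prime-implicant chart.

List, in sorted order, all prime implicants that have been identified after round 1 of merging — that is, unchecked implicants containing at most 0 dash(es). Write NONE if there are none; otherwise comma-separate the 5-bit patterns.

01000, 10110

Round 0: 00010✓ 00011✓ 00111✓ 01000 10001✓ 10011✓ 10110
Round 1: -0011 00-11 0001- 100-1
PIs = {-0011, 00-11, 0001-, 01000, 100-1, 10110}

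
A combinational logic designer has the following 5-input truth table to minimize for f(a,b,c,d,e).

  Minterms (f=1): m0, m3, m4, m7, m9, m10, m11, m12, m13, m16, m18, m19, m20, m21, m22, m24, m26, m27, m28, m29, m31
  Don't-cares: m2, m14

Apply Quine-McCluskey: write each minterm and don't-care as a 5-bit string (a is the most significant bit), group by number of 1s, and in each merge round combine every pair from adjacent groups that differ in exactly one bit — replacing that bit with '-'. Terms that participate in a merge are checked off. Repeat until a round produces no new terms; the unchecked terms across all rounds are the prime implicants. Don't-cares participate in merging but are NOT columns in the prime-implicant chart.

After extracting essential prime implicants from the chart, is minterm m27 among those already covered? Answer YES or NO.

Round 0: 00000✓ 00010✓ 00011✓ 00100✓ 00111✓ 01001✓ 01010✓ 01011✓ 01100✓ 01101✓ 01110✓ 10000✓ 10010✓ 10011✓ 10100✓ 10101✓ 10110✓ 11000✓ 11010✓ 11011✓ 11100✓ 11101✓ 11111✓
Round 1: -0000✓ -0010✓ -0011✓ -0100✓ -1010✓ -1011✓ -1100✓ -1101✓ 0-010✓ 0-011✓ 0-100✓ 00-00✓ 00-11 000-0✓ 0001-✓ 01-01 01-10 010-1 0101-✓ 011-0 0110-✓ 1-000✓ 1-010✓ 1-011✓ 1-100✓ 1-101✓ 10-00✓ 10-10✓ 100-0✓ 1001-✓ 101-0✓ 1010-✓ 11-00✓ 11-11 110-0✓ 1101-✓ 111-1 1110-✓
Round 2: --010✓ --011✓ --100 -0-00 -00-0 -001-✓ -101-✓ -110- 0-01-✓ 1--00 1-0-0 1-01-✓ 1-10- 10--0
Round 3: --01-
PIs = {--01-, --100, -0-00, -00-0, -110-, 00-11, 01-01, 01-10, 010-1, 011-0, 1--00, 1-0-0, 1-10-, 10--0, 11-11, 111-1}
Coverage chart:
  m0: -0-00,-00-0
  m3: --01-,00-11
  m4: --100,-0-00
  m7: 00-11 ←essential
  m9: 01-01,010-1
  m10: --01-,01-10
  m11: --01-,010-1
  m12: --100,-110-,011-0
  m13: -110-,01-01
  m16: -0-00,-00-0,1--00,1-0-0,10--0
  m18: --01-,-00-0,1-0-0,10--0
  m19: --01- ←essential
  m20: --100,-0-00,1--00,1-10-,10--0
  m21: 1-10- ←essential
  m22: 10--0 ←essential
  m24: 1--00,1-0-0
  m26: --01-,1-0-0
  m27: --01-,11-11
  m28: --100,-110-,1--00,1-10-
  m29: -110-,1-10-,111-1
  m31: 11-11,111-1
Essential: --01-, 00-11, 1-10-, 10--0

YES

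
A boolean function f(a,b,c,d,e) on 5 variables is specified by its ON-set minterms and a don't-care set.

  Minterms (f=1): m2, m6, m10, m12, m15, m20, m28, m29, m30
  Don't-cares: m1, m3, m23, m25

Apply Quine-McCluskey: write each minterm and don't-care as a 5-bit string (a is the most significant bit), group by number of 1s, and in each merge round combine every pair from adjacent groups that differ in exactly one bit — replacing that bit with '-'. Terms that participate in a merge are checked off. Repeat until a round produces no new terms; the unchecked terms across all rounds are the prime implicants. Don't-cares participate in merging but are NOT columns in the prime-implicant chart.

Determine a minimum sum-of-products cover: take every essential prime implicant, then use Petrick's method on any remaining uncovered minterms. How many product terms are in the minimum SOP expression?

size-2^0 implicants → 00001(✓)  00010(✓)  00011(✓)  00110(✓)  01010(✓)  01100(✓)  01111  10100(✓)  10111  11001(✓)  11100(✓)  11101(✓)  11110(✓)
size-2^1 implicants → -1100  0-010  00-10  000-1  0001-  1-100  11-01  111-0  1110-
Unchecked terms (primes): -1100, 0-010, 00-10, 000-1, 0001-, 01111, 1-100, 10111, 11-01, 111-0, 1110-
Minterm coverage:
  m2 ⊆ 0-010,00-10,0001-
  m6 ⊆ 00-10 [E]
  m10 ⊆ 0-010 [E]
  m12 ⊆ -1100 [E]
  m15 ⊆ 01111 [E]
  m20 ⊆ 1-100 [E]
  m28 ⊆ -1100,1-100,111-0,1110-
  m29 ⊆ 11-01,1110-
  m30 ⊆ 111-0 [E]
E = {-1100, 0-010, 00-10, 01111, 1-100, 111-0}
Petrick residual → 11-01
Cover = bcd'e' + a'c'de' + a'b'de' + a'bcde + acd'e' + abd'e + abce'  |cover|=7

7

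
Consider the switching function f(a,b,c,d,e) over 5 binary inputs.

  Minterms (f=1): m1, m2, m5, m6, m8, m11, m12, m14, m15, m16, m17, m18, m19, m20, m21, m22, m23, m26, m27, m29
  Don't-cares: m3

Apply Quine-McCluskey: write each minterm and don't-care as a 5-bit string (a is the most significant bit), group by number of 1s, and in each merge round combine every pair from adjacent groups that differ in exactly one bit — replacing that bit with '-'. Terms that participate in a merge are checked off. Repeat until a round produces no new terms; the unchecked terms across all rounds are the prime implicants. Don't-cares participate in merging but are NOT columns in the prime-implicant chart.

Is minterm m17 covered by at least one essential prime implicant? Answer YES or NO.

[col 0] 00001*, 00010*, 00011*, 00101*, 00110*, 01000*, 01011*, 01100*, 01110*, 01111*, 10000*, 10001*, 10010*, 10011*, 10100*, 10101*, 10110*, 10111*, 11010*, 11011*, 11101*
[col 1] -0001*, -0010*, -0011*, -0101*, -0110*, -1011*, 0-011*, 0-110, 00-01*, 00-10*, 000-1*, 0001-*, 01-00, 01-11, 011-0, 0111-, 1-010*, 1-011*, 1-101, 10-00*, 10-01*, 10-10*, 10-11*, 100-0*, 100-1*, 1000-*, 1001-*, 101-0*, 101-1*, 1010-*, 1011-*, 1101-*
[col 2] --011, -0-01, -0-10, -00-1, -001-, 1-01-, 10--0*, 10--1*, 10-0-*, 10-1-*, 100--*, 101--*
[col 3] 10---
Prime implicants: --011, -0-01, -0-10, -00-1, -001-, 0-110, 01-00, 01-11, 011-0, 0111-, 1-01-, 1-101, 10---
PI chart (minterm → PIs covering it):
  1 | -0-01,-00-1
  2 | -0-10,-001-
  5 | -0-01  (sole → essential)
  6 | -0-10,0-110
  8 | 01-00  (sole → essential)
  11 | --011,01-11
  12 | 01-00,011-0
  14 | 0-110,011-0,0111-
  15 | 01-11,0111-
  16 | 10---  (sole → essential)
  17 | -0-01,-00-1,10---
  18 | -0-10,-001-,1-01-,10---
  19 | --011,-00-1,-001-,1-01-,10---
  20 | 10---  (sole → essential)
  21 | -0-01,1-101,10---
  22 | -0-10,10---
  23 | 10---  (sole → essential)
  26 | 1-01-  (sole → essential)
  27 | --011,1-01-
  29 | 1-101  (sole → essential)
Essential prime implicants: -0-01, 01-00, 1-01-, 1-101, 10---

YES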